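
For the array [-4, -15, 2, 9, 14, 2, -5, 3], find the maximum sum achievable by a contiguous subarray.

Using Kadane's algorithm on [-4, -15, 2, 9, 14, 2, -5, 3]:

Scanning through the array:
Position 1 (value -15): max_ending_here = -15, max_so_far = -4
Position 2 (value 2): max_ending_here = 2, max_so_far = 2
Position 3 (value 9): max_ending_here = 11, max_so_far = 11
Position 4 (value 14): max_ending_here = 25, max_so_far = 25
Position 5 (value 2): max_ending_here = 27, max_so_far = 27
Position 6 (value -5): max_ending_here = 22, max_so_far = 27
Position 7 (value 3): max_ending_here = 25, max_so_far = 27

Maximum subarray: [2, 9, 14, 2]
Maximum sum: 27

The maximum subarray is [2, 9, 14, 2] with sum 27. This subarray runs from index 2 to index 5.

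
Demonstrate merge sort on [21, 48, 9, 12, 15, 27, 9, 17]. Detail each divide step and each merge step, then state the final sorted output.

Merge sort trace:

Split: [21, 48, 9, 12, 15, 27, 9, 17] -> [21, 48, 9, 12] and [15, 27, 9, 17]
  Split: [21, 48, 9, 12] -> [21, 48] and [9, 12]
    Split: [21, 48] -> [21] and [48]
    Merge: [21] + [48] -> [21, 48]
    Split: [9, 12] -> [9] and [12]
    Merge: [9] + [12] -> [9, 12]
  Merge: [21, 48] + [9, 12] -> [9, 12, 21, 48]
  Split: [15, 27, 9, 17] -> [15, 27] and [9, 17]
    Split: [15, 27] -> [15] and [27]
    Merge: [15] + [27] -> [15, 27]
    Split: [9, 17] -> [9] and [17]
    Merge: [9] + [17] -> [9, 17]
  Merge: [15, 27] + [9, 17] -> [9, 15, 17, 27]
Merge: [9, 12, 21, 48] + [9, 15, 17, 27] -> [9, 9, 12, 15, 17, 21, 27, 48]

Final sorted array: [9, 9, 12, 15, 17, 21, 27, 48]

The merge sort proceeds by recursively splitting the array and merging sorted halves.
After all merges, the sorted array is [9, 9, 12, 15, 17, 21, 27, 48].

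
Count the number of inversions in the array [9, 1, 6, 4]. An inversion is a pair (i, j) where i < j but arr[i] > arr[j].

Finding inversions in [9, 1, 6, 4]:

(0, 1): arr[0]=9 > arr[1]=1
(0, 2): arr[0]=9 > arr[2]=6
(0, 3): arr[0]=9 > arr[3]=4
(2, 3): arr[2]=6 > arr[3]=4

Total inversions: 4

The array has 4 inversion(s): (0,1), (0,2), (0,3), (2,3). Each pair (i,j) satisfies i < j and arr[i] > arr[j].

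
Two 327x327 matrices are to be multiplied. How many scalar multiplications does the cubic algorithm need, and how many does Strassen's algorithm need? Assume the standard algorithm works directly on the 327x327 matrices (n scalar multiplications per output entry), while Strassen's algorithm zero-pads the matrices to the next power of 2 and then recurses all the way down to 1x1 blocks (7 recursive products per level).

Matrix multiplication for 327x327 matrices:

Strassen's algorithm requires power-of-2 dimensions. Pad 327x327 to 512x512 (next power of 2).

Standard algorithm: 327^3 = 34965783 multiplications
Strassen's algorithm: 7^(log2(512)) = 7^9 = 40353607 multiplications
Difference: 34965783 - 40353607 = -5387824 (Strassen uses MORE here due to padding overhead — for small or just-over-power-of-2 n, padding can outweigh the per-level savings)

Standard: 34965783 multiplications (327^3). Strassen: 40353607 multiplications (7^9, after padding to 512x512). Strassen reduces 8 recursive multiplications to 7 at each level.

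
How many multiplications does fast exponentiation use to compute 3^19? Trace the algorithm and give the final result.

Computing 3^19 by squaring (build up from 3^1; each line after the first costs one multiplication):

3^1 = 3
3^2 = (3^1)^2 = 3^2 = 9
3^4 = (3^2)^2 = 9^2 = 81
3^8 = (3^4)^2 = 81^2 = 6561
3^9 = 3 * 3^8 = 3 * 6561 = 19683
3^18 = (3^9)^2 = 19683^2 = 387420489
3^19 = 3 * 3^18 = 3 * 387420489 = 1162261467

Result: 1162261467
Multiplications needed: 6 (6 lines after 3^1)

3^19 = 1162261467. Using exponentiation by squaring, this requires 6 multiplications. The key idea: if the exponent is even, square the half-power; if odd, multiply by the base once.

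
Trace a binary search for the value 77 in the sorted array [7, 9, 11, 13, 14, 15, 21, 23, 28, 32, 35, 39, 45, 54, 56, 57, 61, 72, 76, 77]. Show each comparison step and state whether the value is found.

Binary search for 77 in [7, 9, 11, 13, 14, 15, 21, 23, 28, 32, 35, 39, 45, 54, 56, 57, 61, 72, 76, 77]:

lo=0, hi=19, mid=9, arr[mid]=32 -> 32 < 77, search right half
lo=10, hi=19, mid=14, arr[mid]=56 -> 56 < 77, search right half
lo=15, hi=19, mid=17, arr[mid]=72 -> 72 < 77, search right half
lo=18, hi=19, mid=18, arr[mid]=76 -> 76 < 77, search right half
lo=19, hi=19, mid=19, arr[mid]=77 -> Found target at index 19!

Binary search finds 77 at index 19 after 5 comparisons. The search repeatedly halves the search space by comparing with the middle element.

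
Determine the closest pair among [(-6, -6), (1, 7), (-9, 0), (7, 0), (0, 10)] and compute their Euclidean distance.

Computing all pairwise distances among 5 points:

d((-6, -6), (1, 7)) = 14.7648
d((-6, -6), (-9, 0)) = 6.7082
d((-6, -6), (7, 0)) = 14.3178
d((-6, -6), (0, 10)) = 17.088
d((1, 7), (-9, 0)) = 12.2066
d((1, 7), (7, 0)) = 9.2195
d((1, 7), (0, 10)) = 3.1623 <-- minimum
d((-9, 0), (7, 0)) = 16.0
d((-9, 0), (0, 10)) = 13.4536
d((7, 0), (0, 10)) = 12.2066

Closest pair: (1, 7) and (0, 10) with distance 3.1623

The closest pair is (1, 7) and (0, 10) with Euclidean distance 3.1623. For 5 points, brute-force pairwise comparison is shown above. For large n, the divide-and-conquer algorithm (sort by x, recurse on halves, check the dividing strip) achieves O(n log n).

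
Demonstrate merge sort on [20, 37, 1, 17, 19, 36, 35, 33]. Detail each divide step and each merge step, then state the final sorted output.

Merge sort trace:

Split: [20, 37, 1, 17, 19, 36, 35, 33] -> [20, 37, 1, 17] and [19, 36, 35, 33]
  Split: [20, 37, 1, 17] -> [20, 37] and [1, 17]
    Split: [20, 37] -> [20] and [37]
    Merge: [20] + [37] -> [20, 37]
    Split: [1, 17] -> [1] and [17]
    Merge: [1] + [17] -> [1, 17]
  Merge: [20, 37] + [1, 17] -> [1, 17, 20, 37]
  Split: [19, 36, 35, 33] -> [19, 36] and [35, 33]
    Split: [19, 36] -> [19] and [36]
    Merge: [19] + [36] -> [19, 36]
    Split: [35, 33] -> [35] and [33]
    Merge: [35] + [33] -> [33, 35]
  Merge: [19, 36] + [33, 35] -> [19, 33, 35, 36]
Merge: [1, 17, 20, 37] + [19, 33, 35, 36] -> [1, 17, 19, 20, 33, 35, 36, 37]

Final sorted array: [1, 17, 19, 20, 33, 35, 36, 37]

The merge sort proceeds by recursively splitting the array and merging sorted halves.
After all merges, the sorted array is [1, 17, 19, 20, 33, 35, 36, 37].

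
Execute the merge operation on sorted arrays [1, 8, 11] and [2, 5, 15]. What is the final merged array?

Merging process:

Compare 1 vs 2: take 1 from left. Merged: [1]
Compare 8 vs 2: take 2 from right. Merged: [1, 2]
Compare 8 vs 5: take 5 from right. Merged: [1, 2, 5]
Compare 8 vs 15: take 8 from left. Merged: [1, 2, 5, 8]
Compare 11 vs 15: take 11 from left. Merged: [1, 2, 5, 8, 11]
Append remaining from right: [15]. Merged: [1, 2, 5, 8, 11, 15]

Final merged array: [1, 2, 5, 8, 11, 15]
Total comparisons: 5

The merged array is [1, 2, 5, 8, 11, 15], requiring 5 comparisons. The merge step runs in O(n) time where n is the total number of elements.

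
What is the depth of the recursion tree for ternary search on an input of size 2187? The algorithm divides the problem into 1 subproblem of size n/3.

For divide and conquer with division factor 3:

Problem sizes at each level:
Level 0: 2187
Level 1: 729
Level 2: 243
Level 3: 81
Level 4: 27
Level 5: 9
Level 6: 3
Level 7: 1

The root is level 0 and the size-1 base case is level 7 (the tree spans levels 0 through 7, i.e. 8 levels counting the root), so the depth is the number of divisions: log_3(2187) = 7

The recursion tree depth is log_3(2187) = 7. At each level, the problem size is divided by 3, so it takes 7 divisions to reduce to a base case of size 1. The algorithm makes 1 recursive call at each level.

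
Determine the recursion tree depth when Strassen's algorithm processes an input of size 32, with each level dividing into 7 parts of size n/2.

For divide and conquer with division factor 2:

Problem sizes at each level:
Level 0: 32
Level 1: 16
Level 2: 8
Level 3: 4
Level 4: 2
Level 5: 1

The root is level 0 and the size-1 base case is level 5 (the tree spans levels 0 through 5, i.e. 6 levels counting the root), so the depth is the number of divisions: log_2(32) = 5

The recursion tree depth is log_2(32) = 5. At each level, the problem size is divided by 2, so it takes 5 divisions to reduce to a base case of size 1. The algorithm makes 7 recursive calls at each level.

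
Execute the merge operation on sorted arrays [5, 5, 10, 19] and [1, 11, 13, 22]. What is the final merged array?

Merging process:

Compare 5 vs 1: take 1 from right. Merged: [1]
Compare 5 vs 11: take 5 from left. Merged: [1, 5]
Compare 5 vs 11: take 5 from left. Merged: [1, 5, 5]
Compare 10 vs 11: take 10 from left. Merged: [1, 5, 5, 10]
Compare 19 vs 11: take 11 from right. Merged: [1, 5, 5, 10, 11]
Compare 19 vs 13: take 13 from right. Merged: [1, 5, 5, 10, 11, 13]
Compare 19 vs 22: take 19 from left. Merged: [1, 5, 5, 10, 11, 13, 19]
Append remaining from right: [22]. Merged: [1, 5, 5, 10, 11, 13, 19, 22]

Final merged array: [1, 5, 5, 10, 11, 13, 19, 22]
Total comparisons: 7

The merged array is [1, 5, 5, 10, 11, 13, 19, 22], requiring 7 comparisons. The merge step runs in O(n) time where n is the total number of elements.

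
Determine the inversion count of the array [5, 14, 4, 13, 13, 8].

Finding inversions in [5, 14, 4, 13, 13, 8]:

(0, 2): arr[0]=5 > arr[2]=4
(1, 2): arr[1]=14 > arr[2]=4
(1, 3): arr[1]=14 > arr[3]=13
(1, 4): arr[1]=14 > arr[4]=13
(1, 5): arr[1]=14 > arr[5]=8
(3, 5): arr[3]=13 > arr[5]=8
(4, 5): arr[4]=13 > arr[5]=8

Total inversions: 7

The array has 7 inversion(s): (0,2), (1,2), (1,3), (1,4), (1,5), (3,5), (4,5). Each pair (i,j) satisfies i < j and arr[i] > arr[j].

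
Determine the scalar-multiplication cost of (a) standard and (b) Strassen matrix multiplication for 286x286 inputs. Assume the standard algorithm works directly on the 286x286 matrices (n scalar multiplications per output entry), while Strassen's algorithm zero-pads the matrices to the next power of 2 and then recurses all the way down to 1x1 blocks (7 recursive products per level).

Matrix multiplication for 286x286 matrices:

Strassen's algorithm requires power-of-2 dimensions. Pad 286x286 to 512x512 (next power of 2).

Standard algorithm: 286^3 = 23393656 multiplications
Strassen's algorithm: 7^(log2(512)) = 7^9 = 40353607 multiplications
Difference: 23393656 - 40353607 = -16959951 (Strassen uses MORE here due to padding overhead — for small or just-over-power-of-2 n, padding can outweigh the per-level savings)

Standard: 23393656 multiplications (286^3). Strassen: 40353607 multiplications (7^9, after padding to 512x512). Strassen reduces 8 recursive multiplications to 7 at each level.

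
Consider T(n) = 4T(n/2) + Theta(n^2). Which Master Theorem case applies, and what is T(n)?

Master Theorem for T(n) = 4T(n/2) + O(n^2):

a = 4, b = 2, c = 2
log_b(a) = log_2(4) = 2.0000

Case 2: c = 2 = log_2(4) = 2.0000
T(n) = O(n^2 log n) = O(n^2 log n)

For T(n) = 4T(n/2) + O(n^2): log_2(4) = 2.0000. This is Case 2 of the Master Theorem (c = log_b(a), equal work at all levels), giving O(n^2 log n).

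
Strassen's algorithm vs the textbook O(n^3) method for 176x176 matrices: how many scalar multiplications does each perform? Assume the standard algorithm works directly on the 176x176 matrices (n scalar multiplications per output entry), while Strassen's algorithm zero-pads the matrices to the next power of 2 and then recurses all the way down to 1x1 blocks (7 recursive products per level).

Matrix multiplication for 176x176 matrices:

Strassen's algorithm requires power-of-2 dimensions. Pad 176x176 to 256x256 (next power of 2).

Standard algorithm: 176^3 = 5451776 multiplications
Strassen's algorithm: 7^(log2(256)) = 7^8 = 5764801 multiplications
Difference: 5451776 - 5764801 = -313025 (Strassen uses MORE here due to padding overhead — for small or just-over-power-of-2 n, padding can outweigh the per-level savings)

Standard: 5451776 multiplications (176^3). Strassen: 5764801 multiplications (7^8, after padding to 256x256). Strassen reduces 8 recursive multiplications to 7 at each level.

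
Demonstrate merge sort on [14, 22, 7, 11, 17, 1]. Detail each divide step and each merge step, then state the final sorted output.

Merge sort trace:

Split: [14, 22, 7, 11, 17, 1] -> [14, 22, 7] and [11, 17, 1]
  Split: [14, 22, 7] -> [14] and [22, 7]
    Split: [22, 7] -> [22] and [7]
    Merge: [22] + [7] -> [7, 22]
  Merge: [14] + [7, 22] -> [7, 14, 22]
  Split: [11, 17, 1] -> [11] and [17, 1]
    Split: [17, 1] -> [17] and [1]
    Merge: [17] + [1] -> [1, 17]
  Merge: [11] + [1, 17] -> [1, 11, 17]
Merge: [7, 14, 22] + [1, 11, 17] -> [1, 7, 11, 14, 17, 22]

Final sorted array: [1, 7, 11, 14, 17, 22]

The merge sort proceeds by recursively splitting the array and merging sorted halves.
After all merges, the sorted array is [1, 7, 11, 14, 17, 22].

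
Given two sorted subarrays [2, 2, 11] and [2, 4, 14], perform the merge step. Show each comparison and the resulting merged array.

Merging process:

Compare 2 vs 2: take 2 from left. Merged: [2]
Compare 2 vs 2: take 2 from left. Merged: [2, 2]
Compare 11 vs 2: take 2 from right. Merged: [2, 2, 2]
Compare 11 vs 4: take 4 from right. Merged: [2, 2, 2, 4]
Compare 11 vs 14: take 11 from left. Merged: [2, 2, 2, 4, 11]
Append remaining from right: [14]. Merged: [2, 2, 2, 4, 11, 14]

Final merged array: [2, 2, 2, 4, 11, 14]
Total comparisons: 5

The merged array is [2, 2, 2, 4, 11, 14], requiring 5 comparisons. The merge step runs in O(n) time where n is the total number of elements.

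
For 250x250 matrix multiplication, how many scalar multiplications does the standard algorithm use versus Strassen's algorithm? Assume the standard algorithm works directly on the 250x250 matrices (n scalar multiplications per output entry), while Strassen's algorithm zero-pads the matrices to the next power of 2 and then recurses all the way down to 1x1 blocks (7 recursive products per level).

Matrix multiplication for 250x250 matrices:

Strassen's algorithm requires power-of-2 dimensions. Pad 250x250 to 256x256 (next power of 2).

Standard algorithm: 250^3 = 15625000 multiplications
Strassen's algorithm: 7^(log2(256)) = 7^8 = 5764801 multiplications
Savings: 15625000 - 5764801 = 9860199 multiplications

Standard: 15625000 multiplications (250^3). Strassen: 5764801 multiplications (7^8, after padding to 256x256). Strassen reduces 8 recursive multiplications to 7 at each level.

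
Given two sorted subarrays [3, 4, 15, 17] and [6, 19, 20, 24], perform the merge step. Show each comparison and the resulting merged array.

Merging process:

Compare 3 vs 6: take 3 from left. Merged: [3]
Compare 4 vs 6: take 4 from left. Merged: [3, 4]
Compare 15 vs 6: take 6 from right. Merged: [3, 4, 6]
Compare 15 vs 19: take 15 from left. Merged: [3, 4, 6, 15]
Compare 17 vs 19: take 17 from left. Merged: [3, 4, 6, 15, 17]
Append remaining from right: [19, 20, 24]. Merged: [3, 4, 6, 15, 17, 19, 20, 24]

Final merged array: [3, 4, 6, 15, 17, 19, 20, 24]
Total comparisons: 5

The merged array is [3, 4, 6, 15, 17, 19, 20, 24], requiring 5 comparisons. The merge step runs in O(n) time where n is the total number of elements.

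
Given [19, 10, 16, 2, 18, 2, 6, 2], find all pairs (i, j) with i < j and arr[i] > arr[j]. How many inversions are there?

Finding inversions in [19, 10, 16, 2, 18, 2, 6, 2]:

(0, 1): arr[0]=19 > arr[1]=10
(0, 2): arr[0]=19 > arr[2]=16
(0, 3): arr[0]=19 > arr[3]=2
(0, 4): arr[0]=19 > arr[4]=18
(0, 5): arr[0]=19 > arr[5]=2
(0, 6): arr[0]=19 > arr[6]=6
(0, 7): arr[0]=19 > arr[7]=2
(1, 3): arr[1]=10 > arr[3]=2
(1, 5): arr[1]=10 > arr[5]=2
(1, 6): arr[1]=10 > arr[6]=6
(1, 7): arr[1]=10 > arr[7]=2
(2, 3): arr[2]=16 > arr[3]=2
(2, 5): arr[2]=16 > arr[5]=2
(2, 6): arr[2]=16 > arr[6]=6
(2, 7): arr[2]=16 > arr[7]=2
(4, 5): arr[4]=18 > arr[5]=2
(4, 6): arr[4]=18 > arr[6]=6
(4, 7): arr[4]=18 > arr[7]=2
(6, 7): arr[6]=6 > arr[7]=2

Total inversions: 19

The array has 19 inversion(s): (0,1), (0,2), (0,3), (0,4), (0,5), (0,6), (0,7), (1,3), (1,5), (1,6), (1,7), (2,3), (2,5), (2,6), (2,7), (4,5), (4,6), (4,7), (6,7). Each pair (i,j) satisfies i < j and arr[i] > arr[j].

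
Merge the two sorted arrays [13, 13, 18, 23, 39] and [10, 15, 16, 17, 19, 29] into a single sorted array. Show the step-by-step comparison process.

Merging process:

Compare 13 vs 10: take 10 from right. Merged: [10]
Compare 13 vs 15: take 13 from left. Merged: [10, 13]
Compare 13 vs 15: take 13 from left. Merged: [10, 13, 13]
Compare 18 vs 15: take 15 from right. Merged: [10, 13, 13, 15]
Compare 18 vs 16: take 16 from right. Merged: [10, 13, 13, 15, 16]
Compare 18 vs 17: take 17 from right. Merged: [10, 13, 13, 15, 16, 17]
Compare 18 vs 19: take 18 from left. Merged: [10, 13, 13, 15, 16, 17, 18]
Compare 23 vs 19: take 19 from right. Merged: [10, 13, 13, 15, 16, 17, 18, 19]
Compare 23 vs 29: take 23 from left. Merged: [10, 13, 13, 15, 16, 17, 18, 19, 23]
Compare 39 vs 29: take 29 from right. Merged: [10, 13, 13, 15, 16, 17, 18, 19, 23, 29]
Append remaining from left: [39]. Merged: [10, 13, 13, 15, 16, 17, 18, 19, 23, 29, 39]

Final merged array: [10, 13, 13, 15, 16, 17, 18, 19, 23, 29, 39]
Total comparisons: 10

The merged array is [10, 13, 13, 15, 16, 17, 18, 19, 23, 29, 39], requiring 10 comparisons. The merge step runs in O(n) time where n is the total number of elements.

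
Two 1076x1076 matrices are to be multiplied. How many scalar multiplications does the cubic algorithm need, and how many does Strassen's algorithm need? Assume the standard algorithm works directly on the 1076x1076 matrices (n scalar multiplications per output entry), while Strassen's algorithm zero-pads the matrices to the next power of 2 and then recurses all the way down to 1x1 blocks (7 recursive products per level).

Matrix multiplication for 1076x1076 matrices:

Strassen's algorithm requires power-of-2 dimensions. Pad 1076x1076 to 2048x2048 (next power of 2).

Standard algorithm: 1076^3 = 1245766976 multiplications
Strassen's algorithm: 7^(log2(2048)) = 7^11 = 1977326743 multiplications
Difference: 1245766976 - 1977326743 = -731559767 (Strassen uses MORE here due to padding overhead — for small or just-over-power-of-2 n, padding can outweigh the per-level savings)

Standard: 1245766976 multiplications (1076^3). Strassen: 1977326743 multiplications (7^11, after padding to 2048x2048). Strassen reduces 8 recursive multiplications to 7 at each level.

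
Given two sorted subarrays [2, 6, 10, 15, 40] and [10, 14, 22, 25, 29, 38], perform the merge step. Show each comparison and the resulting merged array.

Merging process:

Compare 2 vs 10: take 2 from left. Merged: [2]
Compare 6 vs 10: take 6 from left. Merged: [2, 6]
Compare 10 vs 10: take 10 from left. Merged: [2, 6, 10]
Compare 15 vs 10: take 10 from right. Merged: [2, 6, 10, 10]
Compare 15 vs 14: take 14 from right. Merged: [2, 6, 10, 10, 14]
Compare 15 vs 22: take 15 from left. Merged: [2, 6, 10, 10, 14, 15]
Compare 40 vs 22: take 22 from right. Merged: [2, 6, 10, 10, 14, 15, 22]
Compare 40 vs 25: take 25 from right. Merged: [2, 6, 10, 10, 14, 15, 22, 25]
Compare 40 vs 29: take 29 from right. Merged: [2, 6, 10, 10, 14, 15, 22, 25, 29]
Compare 40 vs 38: take 38 from right. Merged: [2, 6, 10, 10, 14, 15, 22, 25, 29, 38]
Append remaining from left: [40]. Merged: [2, 6, 10, 10, 14, 15, 22, 25, 29, 38, 40]

Final merged array: [2, 6, 10, 10, 14, 15, 22, 25, 29, 38, 40]
Total comparisons: 10

The merged array is [2, 6, 10, 10, 14, 15, 22, 25, 29, 38, 40], requiring 10 comparisons. The merge step runs in O(n) time where n is the total number of elements.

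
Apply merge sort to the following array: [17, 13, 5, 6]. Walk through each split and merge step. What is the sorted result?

Merge sort trace:

Split: [17, 13, 5, 6] -> [17, 13] and [5, 6]
  Split: [17, 13] -> [17] and [13]
  Merge: [17] + [13] -> [13, 17]
  Split: [5, 6] -> [5] and [6]
  Merge: [5] + [6] -> [5, 6]
Merge: [13, 17] + [5, 6] -> [5, 6, 13, 17]

Final sorted array: [5, 6, 13, 17]

The merge sort proceeds by recursively splitting the array and merging sorted halves.
After all merges, the sorted array is [5, 6, 13, 17].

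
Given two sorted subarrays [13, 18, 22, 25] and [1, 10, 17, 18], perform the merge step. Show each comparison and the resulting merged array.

Merging process:

Compare 13 vs 1: take 1 from right. Merged: [1]
Compare 13 vs 10: take 10 from right. Merged: [1, 10]
Compare 13 vs 17: take 13 from left. Merged: [1, 10, 13]
Compare 18 vs 17: take 17 from right. Merged: [1, 10, 13, 17]
Compare 18 vs 18: take 18 from left. Merged: [1, 10, 13, 17, 18]
Compare 22 vs 18: take 18 from right. Merged: [1, 10, 13, 17, 18, 18]
Append remaining from left: [22, 25]. Merged: [1, 10, 13, 17, 18, 18, 22, 25]

Final merged array: [1, 10, 13, 17, 18, 18, 22, 25]
Total comparisons: 6

The merged array is [1, 10, 13, 17, 18, 18, 22, 25], requiring 6 comparisons. The merge step runs in O(n) time where n is the total number of elements.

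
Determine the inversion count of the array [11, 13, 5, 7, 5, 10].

Finding inversions in [11, 13, 5, 7, 5, 10]:

(0, 2): arr[0]=11 > arr[2]=5
(0, 3): arr[0]=11 > arr[3]=7
(0, 4): arr[0]=11 > arr[4]=5
(0, 5): arr[0]=11 > arr[5]=10
(1, 2): arr[1]=13 > arr[2]=5
(1, 3): arr[1]=13 > arr[3]=7
(1, 4): arr[1]=13 > arr[4]=5
(1, 5): arr[1]=13 > arr[5]=10
(3, 4): arr[3]=7 > arr[4]=5

Total inversions: 9

The array has 9 inversion(s): (0,2), (0,3), (0,4), (0,5), (1,2), (1,3), (1,4), (1,5), (3,4). Each pair (i,j) satisfies i < j and arr[i] > arr[j].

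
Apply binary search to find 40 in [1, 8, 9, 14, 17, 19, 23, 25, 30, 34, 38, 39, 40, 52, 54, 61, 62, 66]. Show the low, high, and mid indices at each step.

Binary search for 40 in [1, 8, 9, 14, 17, 19, 23, 25, 30, 34, 38, 39, 40, 52, 54, 61, 62, 66]:

lo=0, hi=17, mid=8, arr[mid]=30 -> 30 < 40, search right half
lo=9, hi=17, mid=13, arr[mid]=52 -> 52 > 40, search left half
lo=9, hi=12, mid=10, arr[mid]=38 -> 38 < 40, search right half
lo=11, hi=12, mid=11, arr[mid]=39 -> 39 < 40, search right half
lo=12, hi=12, mid=12, arr[mid]=40 -> Found target at index 12!

Binary search finds 40 at index 12 after 5 comparisons. The search repeatedly halves the search space by comparing with the middle element.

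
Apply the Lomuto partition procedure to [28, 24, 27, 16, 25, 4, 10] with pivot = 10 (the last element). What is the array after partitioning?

Lomuto partition with pivot = 10:

Initial array: [28, 24, 27, 16, 25, 4, 10]

arr[0]=28 > 10: no swap
arr[1]=24 > 10: no swap
arr[2]=27 > 10: no swap
arr[3]=16 > 10: no swap
arr[4]=25 > 10: no swap
arr[5]=4 <= 10: swap with position 0, array becomes [4, 24, 27, 16, 25, 28, 10]

Place pivot at position 1: [4, 10, 27, 16, 25, 28, 24]
Pivot position: 1

After partitioning with pivot 10, the array becomes [4, 10, 27, 16, 25, 28, 24]. The pivot is placed at index 1. All elements to the left of the pivot are <= 10, and all elements to the right are > 10.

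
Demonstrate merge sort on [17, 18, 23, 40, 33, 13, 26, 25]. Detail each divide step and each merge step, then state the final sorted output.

Merge sort trace:

Split: [17, 18, 23, 40, 33, 13, 26, 25] -> [17, 18, 23, 40] and [33, 13, 26, 25]
  Split: [17, 18, 23, 40] -> [17, 18] and [23, 40]
    Split: [17, 18] -> [17] and [18]
    Merge: [17] + [18] -> [17, 18]
    Split: [23, 40] -> [23] and [40]
    Merge: [23] + [40] -> [23, 40]
  Merge: [17, 18] + [23, 40] -> [17, 18, 23, 40]
  Split: [33, 13, 26, 25] -> [33, 13] and [26, 25]
    Split: [33, 13] -> [33] and [13]
    Merge: [33] + [13] -> [13, 33]
    Split: [26, 25] -> [26] and [25]
    Merge: [26] + [25] -> [25, 26]
  Merge: [13, 33] + [25, 26] -> [13, 25, 26, 33]
Merge: [17, 18, 23, 40] + [13, 25, 26, 33] -> [13, 17, 18, 23, 25, 26, 33, 40]

Final sorted array: [13, 17, 18, 23, 25, 26, 33, 40]

The merge sort proceeds by recursively splitting the array and merging sorted halves.
After all merges, the sorted array is [13, 17, 18, 23, 25, 26, 33, 40].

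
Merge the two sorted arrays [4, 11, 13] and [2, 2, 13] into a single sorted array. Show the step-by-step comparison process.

Merging process:

Compare 4 vs 2: take 2 from right. Merged: [2]
Compare 4 vs 2: take 2 from right. Merged: [2, 2]
Compare 4 vs 13: take 4 from left. Merged: [2, 2, 4]
Compare 11 vs 13: take 11 from left. Merged: [2, 2, 4, 11]
Compare 13 vs 13: take 13 from left. Merged: [2, 2, 4, 11, 13]
Append remaining from right: [13]. Merged: [2, 2, 4, 11, 13, 13]

Final merged array: [2, 2, 4, 11, 13, 13]
Total comparisons: 5

The merged array is [2, 2, 4, 11, 13, 13], requiring 5 comparisons. The merge step runs in O(n) time where n is the total number of elements.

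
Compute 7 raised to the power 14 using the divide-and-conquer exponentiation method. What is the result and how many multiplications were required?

Computing 7^14 by squaring (build up from 7^1; each line after the first costs one multiplication):

7^1 = 7
7^2 = (7^1)^2 = 7^2 = 49
7^3 = 7 * 7^2 = 7 * 49 = 343
7^6 = (7^3)^2 = 343^2 = 117649
7^7 = 7 * 7^6 = 7 * 117649 = 823543
7^14 = (7^7)^2 = 823543^2 = 678223072849

Result: 678223072849
Multiplications needed: 5 (5 lines after 7^1)

7^14 = 678223072849. Using exponentiation by squaring, this requires 5 multiplications. The key idea: if the exponent is even, square the half-power; if odd, multiply by the base once.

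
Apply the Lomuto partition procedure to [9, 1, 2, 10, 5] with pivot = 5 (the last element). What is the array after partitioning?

Lomuto partition with pivot = 5:

Initial array: [9, 1, 2, 10, 5]

arr[0]=9 > 5: no swap
arr[1]=1 <= 5: swap with position 0, array becomes [1, 9, 2, 10, 5]
arr[2]=2 <= 5: swap with position 1, array becomes [1, 2, 9, 10, 5]
arr[3]=10 > 5: no swap

Place pivot at position 2: [1, 2, 5, 10, 9]
Pivot position: 2

After partitioning with pivot 5, the array becomes [1, 2, 5, 10, 9]. The pivot is placed at index 2. All elements to the left of the pivot are <= 5, and all elements to the right are > 5.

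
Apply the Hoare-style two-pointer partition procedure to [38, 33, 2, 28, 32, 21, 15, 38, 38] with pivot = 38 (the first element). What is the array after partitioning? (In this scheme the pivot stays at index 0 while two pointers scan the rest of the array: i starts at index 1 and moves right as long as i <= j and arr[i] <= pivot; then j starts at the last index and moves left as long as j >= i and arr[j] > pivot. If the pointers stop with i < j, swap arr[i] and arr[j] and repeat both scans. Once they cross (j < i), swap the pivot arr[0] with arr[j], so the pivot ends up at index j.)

Hoare-style two-pointer partition with pivot = 38:

Initial array: [38, 33, 2, 28, 32, 21, 15, 38, 38]

Pointers start at i = 1, j = 8.
i ends at 9, j ends at 8: the pointers have crossed (j < i), so scanning stops.

Swap pivot arr[0] with arr[8] to place pivot at position 8: [38, 33, 2, 28, 32, 21, 15, 38, 38]
Pivot position: 8

After partitioning with pivot 38, the array becomes [38, 33, 2, 28, 32, 21, 15, 38, 38]. The pivot is placed at index 8. All elements to the left of the pivot are <= 38, and all elements to the right are > 38.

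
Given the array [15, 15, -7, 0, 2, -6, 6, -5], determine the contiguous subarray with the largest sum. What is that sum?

Using Kadane's algorithm on [15, 15, -7, 0, 2, -6, 6, -5]:

Scanning through the array:
Position 1 (value 15): max_ending_here = 30, max_so_far = 30
Position 2 (value -7): max_ending_here = 23, max_so_far = 30
Position 3 (value 0): max_ending_here = 23, max_so_far = 30
Position 4 (value 2): max_ending_here = 25, max_so_far = 30
Position 5 (value -6): max_ending_here = 19, max_so_far = 30
Position 6 (value 6): max_ending_here = 25, max_so_far = 30
Position 7 (value -5): max_ending_here = 20, max_so_far = 30

Maximum subarray: [15, 15]
Maximum sum: 30

The maximum subarray is [15, 15] with sum 30. This subarray runs from index 0 to index 1.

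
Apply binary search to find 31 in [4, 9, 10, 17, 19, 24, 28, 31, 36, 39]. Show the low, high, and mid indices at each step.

Binary search for 31 in [4, 9, 10, 17, 19, 24, 28, 31, 36, 39]:

lo=0, hi=9, mid=4, arr[mid]=19 -> 19 < 31, search right half
lo=5, hi=9, mid=7, arr[mid]=31 -> Found target at index 7!

Binary search finds 31 at index 7 after 2 comparisons. The search repeatedly halves the search space by comparing with the middle element.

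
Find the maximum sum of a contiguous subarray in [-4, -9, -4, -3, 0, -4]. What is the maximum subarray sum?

Using Kadane's algorithm on [-4, -9, -4, -3, 0, -4]:

Scanning through the array:
Position 1 (value -9): max_ending_here = -9, max_so_far = -4
Position 2 (value -4): max_ending_here = -4, max_so_far = -4
Position 3 (value -3): max_ending_here = -3, max_so_far = -3
Position 4 (value 0): max_ending_here = 0, max_so_far = 0
Position 5 (value -4): max_ending_here = -4, max_so_far = 0

Maximum subarray: [0]
Maximum sum: 0

The maximum subarray is [0] with sum 0. This subarray runs from index 4 to index 4.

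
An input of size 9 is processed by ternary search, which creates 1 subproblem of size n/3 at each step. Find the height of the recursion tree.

For divide and conquer with division factor 3:

Problem sizes at each level:
Level 0: 9
Level 1: 3
Level 2: 1

The root is level 0 and the size-1 base case is level 2 (the tree spans levels 0 through 2, i.e. 3 levels counting the root), so the depth is the number of divisions: log_3(9) = 2

The recursion tree depth is log_3(9) = 2. At each level, the problem size is divided by 3, so it takes 2 divisions to reduce to a base case of size 1. The algorithm makes 1 recursive call at each level.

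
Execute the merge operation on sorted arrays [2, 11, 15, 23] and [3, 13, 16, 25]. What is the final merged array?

Merging process:

Compare 2 vs 3: take 2 from left. Merged: [2]
Compare 11 vs 3: take 3 from right. Merged: [2, 3]
Compare 11 vs 13: take 11 from left. Merged: [2, 3, 11]
Compare 15 vs 13: take 13 from right. Merged: [2, 3, 11, 13]
Compare 15 vs 16: take 15 from left. Merged: [2, 3, 11, 13, 15]
Compare 23 vs 16: take 16 from right. Merged: [2, 3, 11, 13, 15, 16]
Compare 23 vs 25: take 23 from left. Merged: [2, 3, 11, 13, 15, 16, 23]
Append remaining from right: [25]. Merged: [2, 3, 11, 13, 15, 16, 23, 25]

Final merged array: [2, 3, 11, 13, 15, 16, 23, 25]
Total comparisons: 7

The merged array is [2, 3, 11, 13, 15, 16, 23, 25], requiring 7 comparisons. The merge step runs in O(n) time where n is the total number of elements.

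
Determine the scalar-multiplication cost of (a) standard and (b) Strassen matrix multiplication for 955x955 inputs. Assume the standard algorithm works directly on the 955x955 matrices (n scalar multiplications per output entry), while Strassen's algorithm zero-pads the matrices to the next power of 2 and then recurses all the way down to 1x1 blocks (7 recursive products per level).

Matrix multiplication for 955x955 matrices:

Strassen's algorithm requires power-of-2 dimensions. Pad 955x955 to 1024x1024 (next power of 2).

Standard algorithm: 955^3 = 870983875 multiplications
Strassen's algorithm: 7^(log2(1024)) = 7^10 = 282475249 multiplications
Savings: 870983875 - 282475249 = 588508626 multiplications

Standard: 870983875 multiplications (955^3). Strassen: 282475249 multiplications (7^10, after padding to 1024x1024). Strassen reduces 8 recursive multiplications to 7 at each level.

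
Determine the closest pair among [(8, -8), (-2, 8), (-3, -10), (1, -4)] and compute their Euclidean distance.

Computing all pairwise distances among 4 points:

d((8, -8), (-2, 8)) = 18.868
d((8, -8), (-3, -10)) = 11.1803
d((8, -8), (1, -4)) = 8.0623
d((-2, 8), (-3, -10)) = 18.0278
d((-2, 8), (1, -4)) = 12.3693
d((-3, -10), (1, -4)) = 7.2111 <-- minimum

Closest pair: (-3, -10) and (1, -4) with distance 7.2111

The closest pair is (-3, -10) and (1, -4) with Euclidean distance 7.2111. For 4 points, brute-force pairwise comparison is shown above. For large n, the divide-and-conquer algorithm (sort by x, recurse on halves, check the dividing strip) achieves O(n log n).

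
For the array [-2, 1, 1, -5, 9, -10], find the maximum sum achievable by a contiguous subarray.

Using Kadane's algorithm on [-2, 1, 1, -5, 9, -10]:

Scanning through the array:
Position 1 (value 1): max_ending_here = 1, max_so_far = 1
Position 2 (value 1): max_ending_here = 2, max_so_far = 2
Position 3 (value -5): max_ending_here = -3, max_so_far = 2
Position 4 (value 9): max_ending_here = 9, max_so_far = 9
Position 5 (value -10): max_ending_here = -1, max_so_far = 9

Maximum subarray: [9]
Maximum sum: 9

The maximum subarray is [9] with sum 9. This subarray runs from index 4 to index 4.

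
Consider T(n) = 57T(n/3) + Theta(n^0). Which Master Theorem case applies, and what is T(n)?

Master Theorem for T(n) = 57T(n/3) + O(n^0):

a = 57, b = 3, c = 0
log_b(a) = log_3(57) = 3.6801

Case 1: c = 0 < log_3(57) = 3.6801
T(n) = O(n^(log_3 57))

For T(n) = 57T(n/3) + O(n^0): log_3(57) = 3.6801. This is Case 1 of the Master Theorem (c < log_b(a), work dominated by leaves), giving O(n^(log_3 57)).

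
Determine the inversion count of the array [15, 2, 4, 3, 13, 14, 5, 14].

Finding inversions in [15, 2, 4, 3, 13, 14, 5, 14]:

(0, 1): arr[0]=15 > arr[1]=2
(0, 2): arr[0]=15 > arr[2]=4
(0, 3): arr[0]=15 > arr[3]=3
(0, 4): arr[0]=15 > arr[4]=13
(0, 5): arr[0]=15 > arr[5]=14
(0, 6): arr[0]=15 > arr[6]=5
(0, 7): arr[0]=15 > arr[7]=14
(2, 3): arr[2]=4 > arr[3]=3
(4, 6): arr[4]=13 > arr[6]=5
(5, 6): arr[5]=14 > arr[6]=5

Total inversions: 10

The array has 10 inversion(s): (0,1), (0,2), (0,3), (0,4), (0,5), (0,6), (0,7), (2,3), (4,6), (5,6). Each pair (i,j) satisfies i < j and arr[i] > arr[j].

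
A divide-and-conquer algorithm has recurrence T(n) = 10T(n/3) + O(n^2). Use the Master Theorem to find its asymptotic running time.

Master Theorem for T(n) = 10T(n/3) + O(n^2):

a = 10, b = 3, c = 2
log_b(a) = log_3(10) = 2.0959

Case 1: c = 2 < log_3(10) = 2.0959
T(n) = O(n^(log_3 10))

For T(n) = 10T(n/3) + O(n^2): log_3(10) = 2.0959. This is Case 1 of the Master Theorem (c < log_b(a), work dominated by leaves), giving O(n^(log_3 10)).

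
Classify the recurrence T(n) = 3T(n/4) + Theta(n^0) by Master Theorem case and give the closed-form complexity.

Master Theorem for T(n) = 3T(n/4) + O(n^0):

a = 3, b = 4, c = 0
log_b(a) = log_4(3) = 0.7925

Case 1: c = 0 < log_4(3) = 0.7925
T(n) = O(n^(log_4 3))

For T(n) = 3T(n/4) + O(n^0): log_4(3) = 0.7925. This is Case 1 of the Master Theorem (c < log_b(a), work dominated by leaves), giving O(n^(log_4 3)).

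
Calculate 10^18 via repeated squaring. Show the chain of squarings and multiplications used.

Computing 10^18 by squaring (build up from 10^1; each line after the first costs one multiplication):

10^1 = 10
10^2 = (10^1)^2 = 10^2 = 100
10^4 = (10^2)^2 = 100^2 = 10000
10^8 = (10^4)^2 = 10000^2 = 100000000
10^9 = 10 * 10^8 = 10 * 100000000 = 1000000000
10^18 = (10^9)^2 = 1000000000^2 = 1000000000000000000

Result: 1000000000000000000
Multiplications needed: 5 (5 lines after 10^1)

10^18 = 1000000000000000000. Using exponentiation by squaring, this requires 5 multiplications. The key idea: if the exponent is even, square the half-power; if odd, multiply by the base once.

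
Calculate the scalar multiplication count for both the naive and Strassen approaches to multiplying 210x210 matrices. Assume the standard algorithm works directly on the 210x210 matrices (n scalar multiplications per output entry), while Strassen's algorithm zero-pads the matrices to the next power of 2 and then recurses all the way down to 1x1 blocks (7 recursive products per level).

Matrix multiplication for 210x210 matrices:

Strassen's algorithm requires power-of-2 dimensions. Pad 210x210 to 256x256 (next power of 2).

Standard algorithm: 210^3 = 9261000 multiplications
Strassen's algorithm: 7^(log2(256)) = 7^8 = 5764801 multiplications
Savings: 9261000 - 5764801 = 3496199 multiplications

Standard: 9261000 multiplications (210^3). Strassen: 5764801 multiplications (7^8, after padding to 256x256). Strassen reduces 8 recursive multiplications to 7 at each level.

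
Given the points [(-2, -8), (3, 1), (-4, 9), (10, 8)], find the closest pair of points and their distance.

Computing all pairwise distances among 4 points:

d((-2, -8), (3, 1)) = 10.2956
d((-2, -8), (-4, 9)) = 17.1172
d((-2, -8), (10, 8)) = 20.0
d((3, 1), (-4, 9)) = 10.6301
d((3, 1), (10, 8)) = 9.8995 <-- minimum
d((-4, 9), (10, 8)) = 14.0357

Closest pair: (3, 1) and (10, 8) with distance 9.8995

The closest pair is (3, 1) and (10, 8) with Euclidean distance 9.8995. For 4 points, brute-force pairwise comparison is shown above. For large n, the divide-and-conquer algorithm (sort by x, recurse on halves, check the dividing strip) achieves O(n log n).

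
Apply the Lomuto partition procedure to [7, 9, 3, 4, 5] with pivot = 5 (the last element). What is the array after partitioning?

Lomuto partition with pivot = 5:

Initial array: [7, 9, 3, 4, 5]

arr[0]=7 > 5: no swap
arr[1]=9 > 5: no swap
arr[2]=3 <= 5: swap with position 0, array becomes [3, 9, 7, 4, 5]
arr[3]=4 <= 5: swap with position 1, array becomes [3, 4, 7, 9, 5]

Place pivot at position 2: [3, 4, 5, 9, 7]
Pivot position: 2

After partitioning with pivot 5, the array becomes [3, 4, 5, 9, 7]. The pivot is placed at index 2. All elements to the left of the pivot are <= 5, and all elements to the right are > 5.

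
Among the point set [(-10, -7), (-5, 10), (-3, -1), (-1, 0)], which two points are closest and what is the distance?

Computing all pairwise distances among 4 points:

d((-10, -7), (-5, 10)) = 17.72
d((-10, -7), (-3, -1)) = 9.2195
d((-10, -7), (-1, 0)) = 11.4018
d((-5, 10), (-3, -1)) = 11.1803
d((-5, 10), (-1, 0)) = 10.7703
d((-3, -1), (-1, 0)) = 2.2361 <-- minimum

Closest pair: (-3, -1) and (-1, 0) with distance 2.2361

The closest pair is (-3, -1) and (-1, 0) with Euclidean distance 2.2361. For 4 points, brute-force pairwise comparison is shown above. For large n, the divide-and-conquer algorithm (sort by x, recurse on halves, check the dividing strip) achieves O(n log n).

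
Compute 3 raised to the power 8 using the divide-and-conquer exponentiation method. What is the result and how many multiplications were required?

Computing 3^8 by squaring (build up from 3^1; each line after the first costs one multiplication):

3^1 = 3
3^2 = (3^1)^2 = 3^2 = 9
3^4 = (3^2)^2 = 9^2 = 81
3^8 = (3^4)^2 = 81^2 = 6561

Result: 6561
Multiplications needed: 3 (3 lines after 3^1)

3^8 = 6561. Using exponentiation by squaring, this requires 3 multiplications. The key idea: if the exponent is even, square the half-power; if odd, multiply by the base once.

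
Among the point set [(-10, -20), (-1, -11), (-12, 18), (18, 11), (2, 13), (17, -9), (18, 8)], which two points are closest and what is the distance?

Computing all pairwise distances among 7 points:

d((-10, -20), (-1, -11)) = 12.7279
d((-10, -20), (-12, 18)) = 38.0526
d((-10, -20), (18, 11)) = 41.7732
d((-10, -20), (2, 13)) = 35.1141
d((-10, -20), (17, -9)) = 29.1548
d((-10, -20), (18, 8)) = 39.598
d((-1, -11), (-12, 18)) = 31.0161
d((-1, -11), (18, 11)) = 29.0689
d((-1, -11), (2, 13)) = 24.1868
d((-1, -11), (17, -9)) = 18.1108
d((-1, -11), (18, 8)) = 26.8701
d((-12, 18), (18, 11)) = 30.8058
d((-12, 18), (2, 13)) = 14.8661
d((-12, 18), (17, -9)) = 39.6232
d((-12, 18), (18, 8)) = 31.6228
d((18, 11), (2, 13)) = 16.1245
d((18, 11), (17, -9)) = 20.025
d((18, 11), (18, 8)) = 3.0 <-- minimum
d((2, 13), (17, -9)) = 26.6271
d((2, 13), (18, 8)) = 16.7631
d((17, -9), (18, 8)) = 17.0294

Closest pair: (18, 11) and (18, 8) with distance 3.0

The closest pair is (18, 11) and (18, 8) with Euclidean distance 3.0. For 7 points, brute-force pairwise comparison is shown above. For large n, the divide-and-conquer algorithm (sort by x, recurse on halves, check the dividing strip) achieves O(n log n).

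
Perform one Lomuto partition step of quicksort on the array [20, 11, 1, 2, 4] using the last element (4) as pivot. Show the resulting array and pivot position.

Lomuto partition with pivot = 4:

Initial array: [20, 11, 1, 2, 4]

arr[0]=20 > 4: no swap
arr[1]=11 > 4: no swap
arr[2]=1 <= 4: swap with position 0, array becomes [1, 11, 20, 2, 4]
arr[3]=2 <= 4: swap with position 1, array becomes [1, 2, 20, 11, 4]

Place pivot at position 2: [1, 2, 4, 11, 20]
Pivot position: 2

After partitioning with pivot 4, the array becomes [1, 2, 4, 11, 20]. The pivot is placed at index 2. All elements to the left of the pivot are <= 4, and all elements to the right are > 4.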